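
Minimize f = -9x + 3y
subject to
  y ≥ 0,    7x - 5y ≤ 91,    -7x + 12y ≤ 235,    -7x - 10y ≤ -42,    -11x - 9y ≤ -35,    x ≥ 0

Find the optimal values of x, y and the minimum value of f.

x = 2267/49, y = 326/7, minimum f = -13557/49

Vertices and f = -9x + 3y:
  (13, 0) → f = -117
  (6, 0) → f = -54
  (2267/49, 326/7) → f = -13557/49
  (0, 235/12) → f = 235/4
  (0, 21/5) → f = 63/5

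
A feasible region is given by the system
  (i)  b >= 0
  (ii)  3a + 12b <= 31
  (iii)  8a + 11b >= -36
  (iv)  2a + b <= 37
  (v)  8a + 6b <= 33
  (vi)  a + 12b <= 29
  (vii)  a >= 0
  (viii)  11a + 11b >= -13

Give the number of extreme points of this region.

5

Of the 28 pairwise boundary intersections, those satisfying every inequality are:
  (33/8, 0)
  (0, 0)
  (35/13, 149/78)
  (1, 7/3)
  (0, 29/12)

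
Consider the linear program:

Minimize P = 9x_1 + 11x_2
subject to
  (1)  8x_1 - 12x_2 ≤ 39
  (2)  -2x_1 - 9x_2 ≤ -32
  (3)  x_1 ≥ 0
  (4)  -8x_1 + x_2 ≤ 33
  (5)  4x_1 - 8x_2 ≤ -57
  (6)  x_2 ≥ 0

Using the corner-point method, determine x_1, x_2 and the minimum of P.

Extreme points and P = 9x_1 + 11x_2:
  (249/4, 153/4) → P = 981
  (0, 33) → P = 363
  (0, 57/8) → P = 627/8
The feasible region is unbounded (it extends along (1, 8), (3, 2)), but P strictly increases along every unbounded feasible direction, so there is no improving ray and the minimum is attained at a vertex.

x_1 = 0, x_2 = 57/8, minimum P = 627/8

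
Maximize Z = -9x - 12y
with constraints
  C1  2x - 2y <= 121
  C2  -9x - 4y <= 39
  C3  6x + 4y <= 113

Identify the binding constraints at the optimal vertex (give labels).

C1 and C2

Extreme points and Z = -9x - 12y:
  (203/13, -1167/26) → Z = 5175/13
  (71/2, -25) → Z = -39/2
  (-152/3, 417/4) → Z = -795

The maximum is at (203/13, -1167/26). Substituting into each constraint, equality holds for C1 and C2; the remaining constraints have slack.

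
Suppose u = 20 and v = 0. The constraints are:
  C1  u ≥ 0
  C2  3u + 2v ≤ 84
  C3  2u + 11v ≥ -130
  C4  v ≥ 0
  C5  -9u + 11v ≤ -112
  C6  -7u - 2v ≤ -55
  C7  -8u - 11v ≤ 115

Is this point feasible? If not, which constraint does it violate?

C1: 20 ≥ 0 ✓
C2: 60 ≤ 84 ✓
C3: 40 ≥ -130 ✓
C4: 0 ≥ 0 ✓
C5: -180 ≤ -112 ✓
C6: -140 ≤ -55 ✓
C7: -160 ≤ 115 ✓

feasible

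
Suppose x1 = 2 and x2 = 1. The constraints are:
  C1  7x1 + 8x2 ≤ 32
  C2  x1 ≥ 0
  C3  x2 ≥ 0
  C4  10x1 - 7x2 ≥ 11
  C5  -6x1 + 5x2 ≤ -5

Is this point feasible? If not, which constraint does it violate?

feasible

C1: 22 ≤ 32 ✓
C2: 2 ≥ 0 ✓
C3: 1 ≥ 0 ✓
C4: 13 ≥ 11 ✓
C5: -7 ≤ -5 ✓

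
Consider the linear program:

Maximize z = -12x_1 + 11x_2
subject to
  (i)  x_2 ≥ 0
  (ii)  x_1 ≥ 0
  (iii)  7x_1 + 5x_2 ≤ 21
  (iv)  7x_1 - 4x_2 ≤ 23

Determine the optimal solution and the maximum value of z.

x_1 = 0, x_2 = 21/5, maximum z = 231/5

Extreme points and z = -12x_1 + 11x_2:
  (0, 0) → z = 0
  (3, 0) → z = -36
  (0, 21/5) → z = 231/5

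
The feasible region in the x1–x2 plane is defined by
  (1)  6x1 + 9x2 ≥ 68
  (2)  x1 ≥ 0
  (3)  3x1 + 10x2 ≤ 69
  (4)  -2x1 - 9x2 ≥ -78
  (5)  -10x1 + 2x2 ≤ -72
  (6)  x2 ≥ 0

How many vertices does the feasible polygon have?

4

The feasible vertices (each the meet of two boundaries and inside every other half-plane) are:
  (392/51, 124/51)
  (34/3, 0)
  (429/53, 237/53)
  (23, 0)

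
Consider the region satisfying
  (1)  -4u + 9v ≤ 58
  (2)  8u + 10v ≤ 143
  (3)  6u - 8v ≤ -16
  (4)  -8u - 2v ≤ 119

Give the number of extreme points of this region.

Intersecting each pair of boundary lines and keeping only the points that satisfy every inequality leaves:
  (101/16, 37/4)
  (-1187/80, -3/20)
  (246/31, 493/62)
  (-246/19, -293/38)

4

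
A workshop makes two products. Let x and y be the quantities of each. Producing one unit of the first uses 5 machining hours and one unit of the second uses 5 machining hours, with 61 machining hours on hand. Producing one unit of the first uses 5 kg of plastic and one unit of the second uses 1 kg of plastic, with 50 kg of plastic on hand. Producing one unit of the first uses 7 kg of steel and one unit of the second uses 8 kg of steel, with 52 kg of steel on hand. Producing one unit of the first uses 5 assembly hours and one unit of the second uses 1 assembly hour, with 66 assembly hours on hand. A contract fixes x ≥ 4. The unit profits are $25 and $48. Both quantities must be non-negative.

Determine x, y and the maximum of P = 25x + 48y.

x = 4, y = 3, maximum P = 244

Vertices and P = 25x + 48y:
  (52/7, 0) → P = 1300/7
  (4, 0) → P = 100
  (4, 3) → P = 244

At the optimal vertex, 7x + 8y = 52 and x = 4.
Solving simultaneously gives x = 4, y = 3.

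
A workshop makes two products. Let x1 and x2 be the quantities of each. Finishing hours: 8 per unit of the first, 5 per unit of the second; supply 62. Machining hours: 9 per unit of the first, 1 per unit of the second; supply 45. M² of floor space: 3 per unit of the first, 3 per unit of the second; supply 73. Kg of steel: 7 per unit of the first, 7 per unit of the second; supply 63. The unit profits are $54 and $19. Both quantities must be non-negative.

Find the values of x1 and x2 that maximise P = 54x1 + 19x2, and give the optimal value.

Feasible corners and P = 54x1 + 19x2:
  (0, 0) → P = 0
  (0, 9) → P = 171
  (5, 0) → P = 270
  (9/2, 9/2) → P = 657/2

The optimum lies where 9x1 + x2 = 45 and 7x1 + 7x2 = 63.
Solving simultaneously gives x1 = 9/2, x2 = 9/2.

x1 = 9/2, x2 = 9/2, maximum P = 657/2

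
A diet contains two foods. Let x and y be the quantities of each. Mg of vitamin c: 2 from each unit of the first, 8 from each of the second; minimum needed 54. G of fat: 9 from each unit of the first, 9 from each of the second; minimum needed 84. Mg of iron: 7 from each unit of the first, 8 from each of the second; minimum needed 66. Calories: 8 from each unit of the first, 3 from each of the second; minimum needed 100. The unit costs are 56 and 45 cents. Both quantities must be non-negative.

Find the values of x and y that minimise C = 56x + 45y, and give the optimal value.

x = 11, y = 4, minimum C = 796

Vertices and C = 56x + 45y:
  (0, 100/3) → C = 1500
  (27, 0) → C = 1512
  (11, 4) → C = 796
The feasible region is unbounded (it extends along (0, 1), (1, 0)), but C strictly increases along every unbounded feasible direction, so there is no improving ray and the minimum is attained at a vertex.

The optimum lies where 2x + 8y = 54 and 8x + 3y = 100.
Solving simultaneously gives x = 11, y = 4.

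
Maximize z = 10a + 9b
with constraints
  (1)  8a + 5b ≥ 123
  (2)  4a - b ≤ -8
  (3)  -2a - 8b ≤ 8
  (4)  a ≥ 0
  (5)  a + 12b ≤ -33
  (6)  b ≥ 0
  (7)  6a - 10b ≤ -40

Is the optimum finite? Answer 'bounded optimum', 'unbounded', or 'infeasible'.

The boundaries 8a + 5b = 123 and 4a - b = -8 meet at (83/28, 139/7), but that point violates a + 12b ≤ -33. Every candidate vertex is excluded by some other constraint, so the feasible region is empty.

infeasible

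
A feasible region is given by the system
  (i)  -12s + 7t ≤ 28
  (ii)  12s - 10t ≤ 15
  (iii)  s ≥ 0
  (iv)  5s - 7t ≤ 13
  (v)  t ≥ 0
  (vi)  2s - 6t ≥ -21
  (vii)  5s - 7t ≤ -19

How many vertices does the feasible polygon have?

3

Pairwise boundary intersections that survive every other constraint:
  (0, 7/2)
  (0, 19/7)
  (33/16, 67/16)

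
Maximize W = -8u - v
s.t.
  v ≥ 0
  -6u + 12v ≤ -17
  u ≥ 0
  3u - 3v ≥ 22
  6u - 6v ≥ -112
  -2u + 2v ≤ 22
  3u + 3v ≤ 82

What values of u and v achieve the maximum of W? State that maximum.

u = 22/3, v = 0, maximum W = -176/3

Vertices and W = -8u - v:
  (22/3, 0) → W = -176/3
  (82/3, 0) → W = -656/3
  (71/6, 9/2) → W = -595/6
  (115/6, 49/6) → W = -323/2

The binding constraints are v = 0 and 3u - 3v = 22.
Solving simultaneously gives u = 22/3, v = 0.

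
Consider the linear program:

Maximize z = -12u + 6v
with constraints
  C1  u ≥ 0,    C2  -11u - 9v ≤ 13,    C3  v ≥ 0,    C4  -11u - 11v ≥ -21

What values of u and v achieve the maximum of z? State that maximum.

u = 0, v = 21/11, maximum z = 126/11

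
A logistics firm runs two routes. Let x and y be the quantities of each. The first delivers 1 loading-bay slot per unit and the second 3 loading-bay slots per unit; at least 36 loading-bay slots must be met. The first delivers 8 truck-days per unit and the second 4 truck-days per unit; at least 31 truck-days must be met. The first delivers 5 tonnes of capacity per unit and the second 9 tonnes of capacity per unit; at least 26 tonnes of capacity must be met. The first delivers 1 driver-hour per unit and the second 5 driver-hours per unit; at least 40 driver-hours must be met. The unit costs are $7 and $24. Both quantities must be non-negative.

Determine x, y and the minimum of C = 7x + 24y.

Corner points and C = 7x + 24y:
  (0, 12) → C = 288
  (40, 0) → C = 280
  (30, 2) → C = 258
The feasible region is unbounded (it extends along (0, 1), (1, 0)), but C strictly increases along every unbounded feasible direction, so there is no improving ray and the minimum is attained at a vertex.

At the optimal vertex, x + 3y = 36 and x + 5y = 40.
Solving simultaneously gives x = 30, y = 2.

x = 30, y = 2, minimum C = 258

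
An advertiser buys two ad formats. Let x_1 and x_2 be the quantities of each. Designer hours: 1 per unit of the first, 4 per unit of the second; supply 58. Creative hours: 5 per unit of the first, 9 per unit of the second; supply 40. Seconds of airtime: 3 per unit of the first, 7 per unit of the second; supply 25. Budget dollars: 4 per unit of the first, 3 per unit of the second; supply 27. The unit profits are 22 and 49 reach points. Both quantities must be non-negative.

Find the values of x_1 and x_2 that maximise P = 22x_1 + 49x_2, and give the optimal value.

x_1 = 6, x_2 = 1, maximum P = 181

Feasible corners and P = 22x_1 + 49x_2:
  (0, 0) → P = 0
  (0, 25/7) → P = 175
  (27/4, 0) → P = 297/2
  (6, 1) → P = 181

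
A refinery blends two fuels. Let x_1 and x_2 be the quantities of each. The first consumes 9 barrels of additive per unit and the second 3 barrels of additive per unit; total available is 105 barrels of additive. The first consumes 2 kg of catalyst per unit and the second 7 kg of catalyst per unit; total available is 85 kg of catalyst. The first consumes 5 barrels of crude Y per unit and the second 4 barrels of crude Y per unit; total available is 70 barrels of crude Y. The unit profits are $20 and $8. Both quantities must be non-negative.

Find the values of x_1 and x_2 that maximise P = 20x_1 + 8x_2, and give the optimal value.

Corner points and P = 20x_1 + 8x_2:
  (0, 0) → P = 0
  (0, 85/7) → P = 680/7
  (35/3, 0) → P = 700/3
  (10, 5) → P = 240
  (50/9, 95/9) → P = 1760/9

x_1 = 10, x_2 = 5, maximum P = 240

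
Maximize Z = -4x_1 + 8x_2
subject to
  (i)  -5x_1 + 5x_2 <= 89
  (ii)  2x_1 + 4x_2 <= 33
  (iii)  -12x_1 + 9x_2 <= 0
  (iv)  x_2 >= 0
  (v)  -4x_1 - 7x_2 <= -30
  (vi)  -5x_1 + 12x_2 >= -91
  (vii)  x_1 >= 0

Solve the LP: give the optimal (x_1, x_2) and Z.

Feasible corners and Z = -4x_1 + 8x_2:
  (9/2, 6) → Z = 30
  (33/2, 0) → Z = -66
  (9/4, 3) → Z = 15
  (15/2, 0) → Z = -30

x_1 = 9/2, x_2 = 6, maximum Z = 30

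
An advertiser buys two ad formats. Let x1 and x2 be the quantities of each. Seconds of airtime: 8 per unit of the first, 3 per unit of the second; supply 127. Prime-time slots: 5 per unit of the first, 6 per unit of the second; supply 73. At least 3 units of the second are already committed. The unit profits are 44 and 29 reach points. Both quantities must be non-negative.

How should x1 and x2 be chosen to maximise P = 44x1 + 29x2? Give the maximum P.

x1 = 11, x2 = 3, maximum P = 571

Feasible corners and P = 44x1 + 29x2:
  (0, 73/6) → P = 2117/6
  (0, 3) → P = 87
  (11, 3) → P = 571

The optimum lies where 5x1 + 6x2 = 73 and x2 = 3.
Solving simultaneously gives x1 = 11, x2 = 3.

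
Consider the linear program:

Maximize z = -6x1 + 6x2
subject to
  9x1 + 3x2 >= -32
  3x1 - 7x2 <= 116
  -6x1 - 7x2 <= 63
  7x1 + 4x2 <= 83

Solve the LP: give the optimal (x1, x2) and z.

x1 = -377/15, x2 = 971/15, maximum z = 2696/5

Feasible corners and z = -6x1 + 6x2:
  (-7/9, -25/3) → z = -136/3
  (-377/15, 971/15) → z = 2696/5
  (53/9, -295/21) → z = -2512/21
  (1045/61, -563/61) → z = -9648/61

The binding constraints are 9x1 + 3x2 = -32 and 7x1 + 4x2 = 83.
Solving simultaneously gives x1 = -377/15, x2 = 971/15.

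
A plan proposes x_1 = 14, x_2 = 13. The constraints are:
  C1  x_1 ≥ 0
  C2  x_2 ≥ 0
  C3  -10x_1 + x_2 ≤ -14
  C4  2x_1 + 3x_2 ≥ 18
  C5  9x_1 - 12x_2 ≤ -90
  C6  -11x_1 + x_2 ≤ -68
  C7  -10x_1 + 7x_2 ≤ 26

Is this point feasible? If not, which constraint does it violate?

not feasible — violates C5

Constraint C5: 9x_1 - 12x_2 = -30, which is not ≤ -90. All other constraints are satisfied.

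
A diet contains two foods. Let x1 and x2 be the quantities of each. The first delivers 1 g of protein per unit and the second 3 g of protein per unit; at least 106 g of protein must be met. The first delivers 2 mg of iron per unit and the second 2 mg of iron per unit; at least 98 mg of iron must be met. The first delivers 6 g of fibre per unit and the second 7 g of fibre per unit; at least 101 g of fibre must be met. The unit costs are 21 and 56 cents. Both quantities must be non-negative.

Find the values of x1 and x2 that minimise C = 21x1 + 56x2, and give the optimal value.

Feasible corners and C = 21x1 + 56x2:
  (0, 49) → C = 2744
  (106, 0) → C = 2226
  (41/2, 57/2) → C = 4053/2
The feasible region is unbounded (it extends along (0, 1), (1, 0)), but C strictly increases along every unbounded feasible direction, so there is no improving ray and the minimum is attained at a vertex.

The optimum lies where x1 + 3x2 = 106 and 2x1 + 2x2 = 98.
Solving simultaneously gives x1 = 41/2, x2 = 57/2.

x1 = 41/2, x2 = 57/2, minimum C = 4053/2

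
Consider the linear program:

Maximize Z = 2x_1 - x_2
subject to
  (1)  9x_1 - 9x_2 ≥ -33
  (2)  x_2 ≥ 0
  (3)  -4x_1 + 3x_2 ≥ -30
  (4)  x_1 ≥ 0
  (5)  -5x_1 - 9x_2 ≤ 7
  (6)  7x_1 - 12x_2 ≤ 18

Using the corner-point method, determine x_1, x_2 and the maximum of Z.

x_1 = 41, x_2 = 134/3, maximum Z = 112/3

Feasible corners and Z = 2x_1 - x_2:
  (41, 134/3) → Z = 112/3
  (0, 11/3) → Z = -11/3
  (0, 0) → Z = 0
  (18/7, 0) → Z = 36/7
  (34/3, 46/9) → Z = 158/9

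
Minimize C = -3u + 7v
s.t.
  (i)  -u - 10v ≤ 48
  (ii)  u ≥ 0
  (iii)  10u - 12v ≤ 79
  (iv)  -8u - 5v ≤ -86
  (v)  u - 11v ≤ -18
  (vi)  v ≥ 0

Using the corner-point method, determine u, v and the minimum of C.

The feasible region is unbounded (it extends along (0, 1), (6, 5)), but C strictly increases along every unbounded feasible direction, so there is no improving ray and the minimum is attained at a vertex.

u = 155/14, v = 37/14, minimum C = -103/7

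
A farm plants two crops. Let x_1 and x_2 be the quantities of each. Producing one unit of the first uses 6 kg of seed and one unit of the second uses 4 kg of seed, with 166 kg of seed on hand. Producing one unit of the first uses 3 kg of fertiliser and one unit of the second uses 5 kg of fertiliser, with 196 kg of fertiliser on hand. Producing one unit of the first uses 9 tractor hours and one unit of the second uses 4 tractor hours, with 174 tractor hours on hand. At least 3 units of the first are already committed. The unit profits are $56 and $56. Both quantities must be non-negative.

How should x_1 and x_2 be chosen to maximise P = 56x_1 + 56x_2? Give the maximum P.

x_1 = 3, x_2 = 147/4, maximum P = 2226

Feasible corners and P = 56x_1 + 56x_2:
  (58/3, 0) → P = 3248/3
  (3, 0) → P = 168
  (3, 147/4) → P = 2226

The optimum lies where 9x_1 + 4x_2 = 174 and x_1 = 3.
Solving simultaneously gives x_1 = 3, x_2 = 147/4.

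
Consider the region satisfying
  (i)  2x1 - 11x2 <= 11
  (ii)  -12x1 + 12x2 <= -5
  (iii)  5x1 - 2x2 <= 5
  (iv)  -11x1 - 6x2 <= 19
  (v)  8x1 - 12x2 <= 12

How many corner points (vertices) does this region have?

4

Of the 10 pairwise boundary intersections, those satisfying every inequality are:
  (-77/108, -61/54)
  (0, -1)
  (25/18, 35/36)
  (9/11, -5/11)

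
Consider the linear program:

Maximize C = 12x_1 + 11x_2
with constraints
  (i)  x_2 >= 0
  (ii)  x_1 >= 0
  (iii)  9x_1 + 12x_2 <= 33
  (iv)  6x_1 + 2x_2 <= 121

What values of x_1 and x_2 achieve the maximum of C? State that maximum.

Extreme points and C = 12x_1 + 11x_2:
  (0, 0) → C = 0
  (11/3, 0) → C = 44
  (0, 11/4) → C = 121/4

The binding constraints are x_2 = 0 and 9x_1 + 12x_2 = 33.
Solving simultaneously gives x_1 = 11/3, x_2 = 0.

x_1 = 11/3, x_2 = 0, maximum C = 44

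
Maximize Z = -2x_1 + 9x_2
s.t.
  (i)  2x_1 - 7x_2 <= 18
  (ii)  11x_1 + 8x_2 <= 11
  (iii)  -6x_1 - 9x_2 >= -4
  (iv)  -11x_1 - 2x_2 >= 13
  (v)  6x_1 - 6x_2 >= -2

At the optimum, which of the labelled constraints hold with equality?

(iv) and (v)

Vertices and Z = -2x_1 + 9x_2:
  (-55/81, -224/81) → Z = -1906/81
  (-61/15, -56/15) → Z = -382/15
  (-41/39, -28/39) → Z = -170/39

The maximum is at (-41/39, -28/39). Substituting into each constraint, equality holds for (iv) and (v); the remaining constraints have slack.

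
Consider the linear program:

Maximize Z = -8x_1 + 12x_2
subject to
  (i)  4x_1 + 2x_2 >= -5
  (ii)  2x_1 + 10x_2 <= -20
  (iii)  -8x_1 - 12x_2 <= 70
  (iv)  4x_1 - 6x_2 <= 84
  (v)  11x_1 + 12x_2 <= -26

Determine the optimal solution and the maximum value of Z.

x_1 = -5/18, x_2 = -35/18, maximum Z = -190/9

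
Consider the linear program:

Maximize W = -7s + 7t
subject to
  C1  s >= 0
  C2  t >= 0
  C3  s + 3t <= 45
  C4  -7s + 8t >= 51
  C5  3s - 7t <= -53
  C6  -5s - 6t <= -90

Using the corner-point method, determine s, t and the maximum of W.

Vertices and W = -7s + 7t:
  (0, 15) → W = 105
  (207/29, 366/29) → W = 1113/29
  (207/41, 885/82) → W = 3297/82

s = 0, t = 15, maximum W = 105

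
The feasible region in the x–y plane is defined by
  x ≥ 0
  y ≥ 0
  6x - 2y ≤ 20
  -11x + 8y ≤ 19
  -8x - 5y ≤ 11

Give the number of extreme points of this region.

Intersecting each pair of boundary lines and keeping only the points that satisfy every inequality leaves:
  (0, 0)
  (0, 19/8)
  (10/3, 0)
  (99/13, 167/13)

4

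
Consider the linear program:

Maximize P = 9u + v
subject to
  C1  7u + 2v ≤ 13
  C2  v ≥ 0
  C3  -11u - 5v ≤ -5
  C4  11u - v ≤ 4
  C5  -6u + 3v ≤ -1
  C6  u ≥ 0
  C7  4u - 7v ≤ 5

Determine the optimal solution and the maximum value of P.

Extreme points and P = 9u + v:
  (25/66, 1/6) → P = 118/33
  (20/63, 19/63) → P = 199/63
  (11/27, 13/27) → P = 112/27

u = 11/27, v = 13/27, maximum P = 112/27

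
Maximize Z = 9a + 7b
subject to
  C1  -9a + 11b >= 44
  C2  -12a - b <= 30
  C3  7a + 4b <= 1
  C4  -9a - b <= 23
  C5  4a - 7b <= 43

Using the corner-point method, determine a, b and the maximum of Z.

a = -121/41, b = 222/41, maximum Z = 465/41

Vertices and Z = 9a + 7b:
  (-374/141, 86/47) → Z = -520/47
  (-165/113, 317/113) → Z = 734/113
  (-121/41, 222/41) → Z = 465/41

At the optimal vertex, -12a - b = 30 and 7a + 4b = 1.
Solving simultaneously gives a = -121/41, b = 222/41.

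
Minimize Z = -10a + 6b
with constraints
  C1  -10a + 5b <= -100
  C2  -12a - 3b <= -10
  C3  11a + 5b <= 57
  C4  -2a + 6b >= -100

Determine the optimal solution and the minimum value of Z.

a = 421/38, b = -493/38, minimum Z = -3584/19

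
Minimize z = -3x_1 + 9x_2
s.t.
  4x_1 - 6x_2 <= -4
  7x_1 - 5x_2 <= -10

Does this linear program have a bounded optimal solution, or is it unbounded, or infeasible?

From the feasible point (-20/11, -6/11), moving in the direction (-6, -4) keeps every constraint satisfied while z decreases without bound.

unbounded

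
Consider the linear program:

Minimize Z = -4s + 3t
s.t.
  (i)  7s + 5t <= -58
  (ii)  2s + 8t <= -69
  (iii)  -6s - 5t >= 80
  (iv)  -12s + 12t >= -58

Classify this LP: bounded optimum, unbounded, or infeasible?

bounded optimum

Feasible corners and Z = -4s + 3t:
  (-295/38, -127/19) → Z = 11
  (-335/66, -109/11) → Z = -311/33
The feasible region has finitely many vertices and no improving ray; the minimum is -311/33 at (-335/66, -109/11).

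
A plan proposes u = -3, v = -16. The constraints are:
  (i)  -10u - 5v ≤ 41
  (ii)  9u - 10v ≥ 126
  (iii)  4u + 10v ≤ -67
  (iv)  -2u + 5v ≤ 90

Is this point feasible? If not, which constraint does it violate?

Constraint (i): -10u - 5v = 110, which is not ≤ 41. All other constraints are satisfied.

not feasible — violates (i)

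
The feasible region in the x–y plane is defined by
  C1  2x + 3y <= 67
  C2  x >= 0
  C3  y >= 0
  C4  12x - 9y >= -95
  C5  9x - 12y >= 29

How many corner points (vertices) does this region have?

3

Pairwise boundary intersections that survive every other constraint:
  (67/2, 0)
  (297/17, 545/51)
  (29/9, 0)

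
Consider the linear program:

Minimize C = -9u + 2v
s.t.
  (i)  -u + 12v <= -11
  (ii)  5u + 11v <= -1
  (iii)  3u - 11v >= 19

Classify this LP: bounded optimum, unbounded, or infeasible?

unbounded

From the feasible point (9/4, -49/44), moving in the direction (11, -5) keeps every constraint satisfied while C decreases without bound.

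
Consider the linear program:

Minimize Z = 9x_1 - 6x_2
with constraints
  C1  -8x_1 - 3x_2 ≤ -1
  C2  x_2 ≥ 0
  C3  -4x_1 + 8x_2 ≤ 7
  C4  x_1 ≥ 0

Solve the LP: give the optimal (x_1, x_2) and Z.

x_1 = 0, x_2 = 7/8, minimum Z = -21/4

Vertices and Z = 9x_1 - 6x_2:
  (1/8, 0) → Z = 9/8
  (0, 1/3) → Z = -2
  (0, 7/8) → Z = -21/4
The feasible region is unbounded (it extends along (2, 1), (1, 0)), but Z strictly increases along every unbounded feasible direction, so there is no improving ray and the minimum is attained at a vertex.

The optimum lies where -4x_1 + 8x_2 = 7 and x_1 = 0.
Solving simultaneously gives x_1 = 0, x_2 = 7/8.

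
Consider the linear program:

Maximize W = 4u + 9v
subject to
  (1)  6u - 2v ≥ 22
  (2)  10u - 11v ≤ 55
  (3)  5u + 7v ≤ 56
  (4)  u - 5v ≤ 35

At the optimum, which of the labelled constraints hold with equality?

(1) and (3)

Extreme points and W = 4u + 9v:
  (66/23, -55/23) → W = -231/23
  (133/26, 113/26) → W = 1549/26
  (1001/125, 57/25) → W = 6569/125

The maximum is at (133/26, 113/26). Substituting into each constraint, equality holds for (1) and (3); the remaining constraints have slack.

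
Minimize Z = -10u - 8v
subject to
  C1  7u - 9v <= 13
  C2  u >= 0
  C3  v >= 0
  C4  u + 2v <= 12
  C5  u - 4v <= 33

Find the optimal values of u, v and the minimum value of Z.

At the optimal vertex, 7u - 9v = 13 and u + 2v = 12.
Solving simultaneously gives u = 134/23, v = 71/23.

u = 134/23, v = 71/23, minimum Z = -1908/23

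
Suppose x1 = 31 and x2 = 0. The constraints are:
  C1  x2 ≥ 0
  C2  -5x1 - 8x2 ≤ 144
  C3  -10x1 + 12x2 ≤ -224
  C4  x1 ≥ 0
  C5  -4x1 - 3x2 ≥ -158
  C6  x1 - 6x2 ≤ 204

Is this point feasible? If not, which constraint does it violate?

feasible

C1: 0 ≥ 0 ✓
C2: -155 ≤ 144 ✓
C3: -310 ≤ -224 ✓
C4: 31 ≥ 0 ✓
C5: -124 ≥ -158 ✓
C6: 31 ≤ 204 ✓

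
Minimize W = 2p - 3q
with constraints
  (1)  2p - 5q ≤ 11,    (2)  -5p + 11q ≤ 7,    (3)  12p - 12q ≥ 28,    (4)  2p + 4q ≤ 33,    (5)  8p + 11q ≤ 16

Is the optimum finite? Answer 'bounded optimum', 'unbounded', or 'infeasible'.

bounded optimum

Corner points and W = 2p - 3q:
  (2/9, -19/9) → W = 61/9
  (201/62, -28/31) → W = 285/31
  (125/57, -8/57) → W = 274/57
The feasible region has finitely many vertices and no improving ray; the minimum is 274/57 at (125/57, -8/57).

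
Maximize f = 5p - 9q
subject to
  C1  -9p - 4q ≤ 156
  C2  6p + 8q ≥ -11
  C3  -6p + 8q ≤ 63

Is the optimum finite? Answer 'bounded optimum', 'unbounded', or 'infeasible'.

unbounded

From the feasible point (-37/6, 13/4), moving in the direction (8, -6) keeps every constraint satisfied while f increases without bound.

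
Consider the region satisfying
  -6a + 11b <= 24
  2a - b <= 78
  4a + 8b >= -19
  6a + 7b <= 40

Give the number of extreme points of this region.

3

Intersecting each pair of boundary lines and keeping only the points that satisfy every inequality leaves:
  (-401/92, -9/46)
  (68/27, 32/9)
  (453/20, -137/10)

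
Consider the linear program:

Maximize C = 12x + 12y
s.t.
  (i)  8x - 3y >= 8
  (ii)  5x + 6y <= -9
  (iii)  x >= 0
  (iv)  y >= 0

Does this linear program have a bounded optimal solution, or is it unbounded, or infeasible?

infeasible

The boundaries 8x - 3y = 8 and 5x + 6y = -9 meet at (1/3, -16/9), but that point violates y ≥ 0. Every candidate vertex is excluded by some other constraint, so the feasible region is empty.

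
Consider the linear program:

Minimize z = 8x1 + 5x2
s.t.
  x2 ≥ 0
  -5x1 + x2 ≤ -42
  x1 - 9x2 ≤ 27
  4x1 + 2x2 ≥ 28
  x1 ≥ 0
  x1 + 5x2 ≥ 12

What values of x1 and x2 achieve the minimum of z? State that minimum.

x1 = 111/13, x2 = 9/13, minimum z = 933/13

The feasible region is unbounded (it extends along (1, 5), (9, 1)), but z strictly increases along every unbounded feasible direction, so there is no improving ray and the minimum is attained at a vertex.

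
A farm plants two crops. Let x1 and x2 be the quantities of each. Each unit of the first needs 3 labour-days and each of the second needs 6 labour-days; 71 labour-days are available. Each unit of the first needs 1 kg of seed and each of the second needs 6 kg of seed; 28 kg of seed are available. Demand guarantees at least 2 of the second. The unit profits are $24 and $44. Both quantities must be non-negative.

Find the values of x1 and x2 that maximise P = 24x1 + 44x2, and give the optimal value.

x1 = 16, x2 = 2, maximum P = 472

Vertices and P = 24x1 + 44x2:
  (0, 14/3) → P = 616/3
  (0, 2) → P = 88
  (16, 2) → P = 472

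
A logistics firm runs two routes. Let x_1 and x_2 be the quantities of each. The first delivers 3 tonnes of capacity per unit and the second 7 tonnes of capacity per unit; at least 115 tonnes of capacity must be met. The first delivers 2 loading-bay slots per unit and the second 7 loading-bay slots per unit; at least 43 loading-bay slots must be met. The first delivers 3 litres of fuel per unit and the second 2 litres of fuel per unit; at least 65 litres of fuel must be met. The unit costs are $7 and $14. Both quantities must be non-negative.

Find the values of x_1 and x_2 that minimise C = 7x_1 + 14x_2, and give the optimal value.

x_1 = 15, x_2 = 10, minimum C = 245

Extreme points and C = 7x_1 + 14x_2:
  (0, 65/2) → C = 455
  (115/3, 0) → C = 805/3
  (15, 10) → C = 245
The feasible region is unbounded (it extends along (0, 1), (1, 0)), but C strictly increases along every unbounded feasible direction, so there is no improving ray and the minimum is attained at a vertex.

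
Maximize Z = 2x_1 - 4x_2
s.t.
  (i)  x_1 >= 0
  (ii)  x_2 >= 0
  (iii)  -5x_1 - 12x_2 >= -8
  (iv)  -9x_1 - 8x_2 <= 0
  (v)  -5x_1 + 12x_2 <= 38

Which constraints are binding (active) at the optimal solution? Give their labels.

(ii) and (iii)

Corner points and Z = 2x_1 - 4x_2:
  (0, 0) → Z = 0
  (0, 2/3) → Z = -8/3
  (8/5, 0) → Z = 16/5

The maximum is at (8/5, 0). Substituting into each constraint, equality holds for (ii) and (iii); the remaining constraints have slack.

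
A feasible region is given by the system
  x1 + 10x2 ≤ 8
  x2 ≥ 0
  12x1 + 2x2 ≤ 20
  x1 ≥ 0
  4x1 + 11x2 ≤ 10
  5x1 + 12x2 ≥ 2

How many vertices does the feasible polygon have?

Of the 15 pairwise boundary intersections, those satisfying every inequality are:
  (0, 4/5)
  (12/29, 22/29)
  (5/3, 0)
  (2/5, 0)
  (50/31, 10/31)
  (0, 1/6)

6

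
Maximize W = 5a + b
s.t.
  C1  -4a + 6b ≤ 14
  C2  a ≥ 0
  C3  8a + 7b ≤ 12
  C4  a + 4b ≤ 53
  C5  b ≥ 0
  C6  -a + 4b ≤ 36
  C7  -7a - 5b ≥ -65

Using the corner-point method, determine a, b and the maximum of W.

Vertices and W = 5a + b:
  (0, 12/7) → W = 12/7
  (0, 0) → W = 0
  (3/2, 0) → W = 15/2

The binding constraints are 8a + 7b = 12 and b = 0.
Solving simultaneously gives a = 3/2, b = 0.

a = 3/2, b = 0, maximum W = 15/2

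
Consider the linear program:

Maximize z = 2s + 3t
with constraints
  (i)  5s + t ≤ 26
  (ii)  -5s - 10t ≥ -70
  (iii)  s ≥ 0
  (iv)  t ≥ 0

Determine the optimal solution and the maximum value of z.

s = 38/9, t = 44/9, maximum z = 208/9

Feasible corners and z = 2s + 3t:
  (38/9, 44/9) → z = 208/9
  (26/5, 0) → z = 52/5
  (0, 7) → z = 21
  (0, 0) → z = 0

The binding constraints are 5s + t = 26 and -5s - 10t = -70.
Solving simultaneously gives s = 38/9, t = 44/9.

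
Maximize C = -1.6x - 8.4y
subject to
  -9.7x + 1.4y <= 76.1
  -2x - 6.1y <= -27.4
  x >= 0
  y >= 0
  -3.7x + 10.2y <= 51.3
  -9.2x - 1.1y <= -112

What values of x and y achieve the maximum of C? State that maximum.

Feasible corners and C = -1.6x - 8.4y:
  (137/10, 0) → C = -548/25
  (32653/2696, 351/674) → C = -40024/1685
  (108597/9791, 88636/9791) → C = -4591488/48955
The feasible region is unbounded (it extends along (102, 37), (1, 0)), but C strictly decreases along every unbounded feasible direction, so there is no improving ray and the maximum is attained at a vertex.

x = 13.7, y = 0, maximum C = -21.92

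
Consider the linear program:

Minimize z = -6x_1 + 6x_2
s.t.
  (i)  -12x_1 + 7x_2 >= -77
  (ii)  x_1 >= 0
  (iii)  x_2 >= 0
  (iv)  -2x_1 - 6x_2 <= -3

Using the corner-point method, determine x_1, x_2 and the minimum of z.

Corner points and z = -6x_1 + 6x_2:
  (77/12, 0) → z = -77/2
  (0, 1/2) → z = 3
  (3/2, 0) → z = -9
The feasible region is unbounded (it extends along (0, 1), (7, 12)), but z strictly increases along every unbounded feasible direction, so there is no improving ray and the minimum is attained at a vertex.

x_1 = 77/12, x_2 = 0, minimum z = -77/2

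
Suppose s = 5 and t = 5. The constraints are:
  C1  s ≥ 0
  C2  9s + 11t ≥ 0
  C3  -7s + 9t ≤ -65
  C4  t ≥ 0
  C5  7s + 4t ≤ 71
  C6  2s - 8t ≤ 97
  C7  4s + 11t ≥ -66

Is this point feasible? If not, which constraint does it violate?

Constraint C3: -7s + 9t = 10, which is not ≤ -65. All other constraints are satisfied.

not feasible — violates C3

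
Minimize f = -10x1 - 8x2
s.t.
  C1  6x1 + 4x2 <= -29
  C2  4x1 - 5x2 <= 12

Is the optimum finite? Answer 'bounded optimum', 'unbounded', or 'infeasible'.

From the feasible point (-97/46, -94/23), moving in the direction (-4, 6) keeps every constraint satisfied while f decreases without bound.

unbounded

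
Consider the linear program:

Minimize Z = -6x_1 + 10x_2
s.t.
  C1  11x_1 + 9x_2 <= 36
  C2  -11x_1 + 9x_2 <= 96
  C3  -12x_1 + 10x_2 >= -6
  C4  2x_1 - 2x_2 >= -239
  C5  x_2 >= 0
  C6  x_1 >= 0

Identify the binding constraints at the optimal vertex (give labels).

Feasible corners and Z = -6x_1 + 10x_2:
  (207/109, 183/109) → Z = 588/109
  (0, 4) → Z = 40
  (1/2, 0) → Z = -3
  (0, 0) → Z = 0

The minimum is at (1/2, 0). Substituting into each constraint, equality holds for C3 and C5; the remaining constraints have slack.

C3 and C5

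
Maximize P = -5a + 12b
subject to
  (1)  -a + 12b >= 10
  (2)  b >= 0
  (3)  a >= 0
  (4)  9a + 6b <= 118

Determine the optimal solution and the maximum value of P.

The binding constraints are a = 0 and 9a + 6b = 118.
Solving simultaneously gives a = 0, b = 59/3.

a = 0, b = 59/3, maximum P = 236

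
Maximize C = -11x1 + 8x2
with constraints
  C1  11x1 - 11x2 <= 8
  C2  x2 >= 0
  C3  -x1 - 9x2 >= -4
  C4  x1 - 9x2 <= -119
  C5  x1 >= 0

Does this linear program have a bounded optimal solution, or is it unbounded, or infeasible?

infeasible

The boundaries 11x1 - 11x2 = 8 and x2 = 0 meet at (8/11, 0), but that point violates x1 - 9x2 ≤ -119. Every candidate vertex is excluded by some other constraint, so the feasible region is empty.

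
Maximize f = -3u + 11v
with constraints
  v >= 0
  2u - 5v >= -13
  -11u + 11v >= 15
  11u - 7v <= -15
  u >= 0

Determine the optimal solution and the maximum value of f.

Vertices and f = -3u + 11v:
  (16/41, 113/41) → f = 1195/41
  (0, 13/5) → f = 143/5
  (0, 15/7) → f = 165/7

The optimum lies where 2u - 5v = -13 and 11u - 7v = -15.
Solving simultaneously gives u = 16/41, v = 113/41.

u = 16/41, v = 113/41, maximum f = 1195/41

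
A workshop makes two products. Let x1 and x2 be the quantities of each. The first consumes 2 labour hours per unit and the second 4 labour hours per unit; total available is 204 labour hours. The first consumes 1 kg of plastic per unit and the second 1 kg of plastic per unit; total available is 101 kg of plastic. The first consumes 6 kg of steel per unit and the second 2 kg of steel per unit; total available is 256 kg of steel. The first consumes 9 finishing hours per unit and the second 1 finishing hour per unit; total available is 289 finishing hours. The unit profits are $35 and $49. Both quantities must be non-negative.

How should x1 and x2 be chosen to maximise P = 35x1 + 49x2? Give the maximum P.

x1 = 28, x2 = 37, maximum P = 2793

Vertices and P = 35x1 + 49x2:
  (0, 0) → P = 0
  (0, 51) → P = 2499
  (289/9, 0) → P = 10115/9
  (28, 37) → P = 2793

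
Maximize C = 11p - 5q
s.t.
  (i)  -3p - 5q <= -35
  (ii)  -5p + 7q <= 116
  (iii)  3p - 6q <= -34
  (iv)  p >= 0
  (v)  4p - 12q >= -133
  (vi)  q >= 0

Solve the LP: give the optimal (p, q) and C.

p = 65/2, q = 263/12, maximum C = 2975/12

Feasible corners and C = 11p - 5q:
  (40/33, 69/11) → C = -595/33
  (0, 7) → C = -35
  (65/2, 263/12) → C = 2975/12
  (0, 133/12) → C = -665/12

The binding constraints are 3p - 6q = -34 and 4p - 12q = -133.
Solving simultaneously gives p = 65/2, q = 263/12.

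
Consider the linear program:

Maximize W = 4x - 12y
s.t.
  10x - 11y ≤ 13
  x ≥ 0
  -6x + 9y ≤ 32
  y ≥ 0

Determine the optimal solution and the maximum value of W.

x = 13/10, y = 0, maximum W = 26/5

Vertices and W = 4x - 12y:
  (469/24, 199/12) → W = -725/6
  (13/10, 0) → W = 26/5
  (0, 32/9) → W = -128/3
  (0, 0) → W = 0

The binding constraints are 10x - 11y = 13 and y = 0.
Solving simultaneously gives x = 13/10, y = 0.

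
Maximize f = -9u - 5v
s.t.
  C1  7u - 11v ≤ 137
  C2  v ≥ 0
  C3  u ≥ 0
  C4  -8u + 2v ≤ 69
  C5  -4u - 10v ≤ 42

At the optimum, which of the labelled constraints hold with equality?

C2 and C3

Feasible corners and f = -9u - 5v:
  (137/7, 0) → f = -1233/7
  (0, 0) → f = 0
  (0, 69/2) → f = -345/2
The feasible region is unbounded (it extends along (11, 7), (1, 4)), but f strictly decreases along every unbounded feasible direction, so there is no improving ray and the maximum is attained at a vertex.

The maximum is at (0, 0). Substituting into each constraint, equality holds for C2 and C3; the remaining constraints have slack.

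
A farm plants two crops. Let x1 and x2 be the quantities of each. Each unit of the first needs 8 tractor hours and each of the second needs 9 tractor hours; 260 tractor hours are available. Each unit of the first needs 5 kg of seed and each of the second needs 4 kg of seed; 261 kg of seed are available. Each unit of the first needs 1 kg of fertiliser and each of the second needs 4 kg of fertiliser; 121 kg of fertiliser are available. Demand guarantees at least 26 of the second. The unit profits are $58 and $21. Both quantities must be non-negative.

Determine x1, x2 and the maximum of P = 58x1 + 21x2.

The optimum lies where 8x1 + 9x2 = 260 and x2 = 26.
Solving simultaneously gives x1 = 13/4, x2 = 26.

x1 = 13/4, x2 = 26, maximum P = 1469/2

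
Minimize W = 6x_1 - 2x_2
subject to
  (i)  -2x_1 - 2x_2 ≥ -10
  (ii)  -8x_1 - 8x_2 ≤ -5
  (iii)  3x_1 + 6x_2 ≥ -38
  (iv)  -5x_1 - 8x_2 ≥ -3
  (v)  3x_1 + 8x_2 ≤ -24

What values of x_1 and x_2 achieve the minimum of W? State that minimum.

At the optimal vertex, -8x_1 - 8x_2 = -5 and 3x_1 + 8x_2 = -24.
Solving simultaneously gives x_1 = 29/5, x_2 = -207/40.

x_1 = 29/5, x_2 = -207/40, minimum W = 903/20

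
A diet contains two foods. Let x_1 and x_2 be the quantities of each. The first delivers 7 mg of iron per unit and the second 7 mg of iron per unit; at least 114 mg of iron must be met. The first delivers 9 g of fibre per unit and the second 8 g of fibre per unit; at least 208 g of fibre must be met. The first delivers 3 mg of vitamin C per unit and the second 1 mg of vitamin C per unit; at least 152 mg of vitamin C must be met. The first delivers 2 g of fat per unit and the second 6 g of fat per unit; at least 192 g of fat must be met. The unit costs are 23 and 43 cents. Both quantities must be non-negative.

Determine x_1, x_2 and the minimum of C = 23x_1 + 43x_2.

x_1 = 45, x_2 = 17, minimum C = 1766

Extreme points and C = 23x_1 + 43x_2:
  (0, 152) → C = 6536
  (96, 0) → C = 2208
  (45, 17) → C = 1766
The feasible region is unbounded (it extends along (0, 1), (1, 0)), but C strictly increases along every unbounded feasible direction, so there is no improving ray and the minimum is attained at a vertex.

The optimum lies where 3x_1 + x_2 = 152 and 2x_1 + 6x_2 = 192.
Solving simultaneously gives x_1 = 45, x_2 = 17.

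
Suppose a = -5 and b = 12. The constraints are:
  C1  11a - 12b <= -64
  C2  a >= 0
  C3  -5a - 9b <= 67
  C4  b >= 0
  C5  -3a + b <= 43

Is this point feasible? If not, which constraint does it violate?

Constraint C2: a = -5, which is not ≥ 0. All other constraints are satisfied.

not feasible — violates C2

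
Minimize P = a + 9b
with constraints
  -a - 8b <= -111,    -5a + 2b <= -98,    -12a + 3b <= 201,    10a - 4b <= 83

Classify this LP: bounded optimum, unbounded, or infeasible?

Constraints -5a + 2b ≤ -98 and 10a - 4b ≤ 83 have parallel boundaries but demand opposite sides — no point can satisfy both, so the region is empty.

infeasible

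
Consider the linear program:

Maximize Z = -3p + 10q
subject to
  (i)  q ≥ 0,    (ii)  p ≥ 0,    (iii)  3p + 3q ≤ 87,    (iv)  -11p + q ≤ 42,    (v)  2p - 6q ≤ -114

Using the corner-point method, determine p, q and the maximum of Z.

Vertices and Z = -3p + 10q:
  (0, 29) → Z = 290
  (0, 19) → Z = 190
  (15/2, 43/2) → Z = 385/2

The optimum lies where p = 0 and 3p + 3q = 87.
Solving simultaneously gives p = 0, q = 29.

p = 0, q = 29, maximum Z = 290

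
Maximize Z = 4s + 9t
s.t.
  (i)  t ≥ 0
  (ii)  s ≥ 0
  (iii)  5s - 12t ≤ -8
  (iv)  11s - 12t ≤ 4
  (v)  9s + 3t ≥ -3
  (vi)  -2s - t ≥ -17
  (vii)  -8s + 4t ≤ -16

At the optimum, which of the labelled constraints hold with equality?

Corner points and Z = 4s + 9t:
  (208/35, 179/35) → Z = 349/5
  (44/13, 36/13) → Z = 500/13
  (21/4, 13/2) → Z = 159/2

The maximum is at (21/4, 13/2). Substituting into each constraint, equality holds for (vi) and (vii); the remaining constraints have slack.

(vi) and (vii)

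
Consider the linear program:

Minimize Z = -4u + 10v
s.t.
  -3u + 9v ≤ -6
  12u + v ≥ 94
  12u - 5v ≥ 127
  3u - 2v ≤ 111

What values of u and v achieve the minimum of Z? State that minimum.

u = 299/27, v = -350/9, minimum Z = -11696/27

Feasible corners and Z = -4u + 10v:
  (371/31, 103/31) → Z = -454/31
  (47, 15) → Z = -38
  (199/24, -11/2) → Z = -529/6
  (299/27, -350/9) → Z = -11696/27

The binding constraints are 12u + v = 94 and 3u - 2v = 111.
Solving simultaneously gives u = 299/27, v = -350/9.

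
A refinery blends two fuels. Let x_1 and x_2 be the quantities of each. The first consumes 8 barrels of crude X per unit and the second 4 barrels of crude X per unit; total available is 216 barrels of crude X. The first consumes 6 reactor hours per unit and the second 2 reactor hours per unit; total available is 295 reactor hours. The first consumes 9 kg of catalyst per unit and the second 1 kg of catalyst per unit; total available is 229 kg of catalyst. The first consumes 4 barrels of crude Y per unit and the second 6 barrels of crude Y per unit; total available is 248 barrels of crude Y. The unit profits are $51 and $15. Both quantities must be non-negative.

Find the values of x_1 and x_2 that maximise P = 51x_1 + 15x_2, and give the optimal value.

x_1 = 25, x_2 = 4, maximum P = 1335

Feasible corners and P = 51x_1 + 15x_2:
  (0, 0) → P = 0
  (0, 124/3) → P = 620
  (229/9, 0) → P = 3893/3
  (25, 4) → P = 1335
  (19/2, 35) → P = 2019/2

The optimum lies where 8x_1 + 4x_2 = 216 and 9x_1 + x_2 = 229.
Solving simultaneously gives x_1 = 25, x_2 = 4.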